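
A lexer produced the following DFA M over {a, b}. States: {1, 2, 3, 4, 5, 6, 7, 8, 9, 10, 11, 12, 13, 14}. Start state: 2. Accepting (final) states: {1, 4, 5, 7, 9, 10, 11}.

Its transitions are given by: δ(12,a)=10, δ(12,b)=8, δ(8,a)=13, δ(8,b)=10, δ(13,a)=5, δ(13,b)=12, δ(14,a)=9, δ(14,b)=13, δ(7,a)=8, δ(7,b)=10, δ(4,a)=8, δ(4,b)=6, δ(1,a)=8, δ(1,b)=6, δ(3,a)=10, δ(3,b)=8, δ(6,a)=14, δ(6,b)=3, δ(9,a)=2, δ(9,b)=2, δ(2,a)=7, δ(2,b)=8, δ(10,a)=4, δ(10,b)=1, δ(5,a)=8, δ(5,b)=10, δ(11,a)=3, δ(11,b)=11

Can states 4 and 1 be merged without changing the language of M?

First remove the unreachable states {11}; 13 states remain.
Start with accepting vs non-accepting: {1,4,5,7,9,10} | {2,3,6,8,12,13,14}.
On input a, block {1,4,5,7,9,10} splits into {1,4,5,7,9} and {10}.
Split {1,4,5,7,9} by δ(·,b) → {1,4,9} and {5,7}.
Refine {2,3,6,8,12,13,14} on symbol a: members go to different blocks, giving {2,13} and {3,12} and {6,8} and {14}.
Refine {1,4,9} on symbol a: members go to different blocks, giving {1,4} and {9}.
Refine {2,13} on symbol b: members go to different blocks, giving {2} and {13}.
On input a, block {6,8} splits into {6} and {8}.
No further refinement is possible. Final partition (10 blocks): {1,4} | {2} | {10} | {5,7} | {3,12} | {6} | {14} | {9} | {13} | {8}.
4 and 1 lie in the same block of the stable partition, so they are equivalent — no string distinguishes them.

Yes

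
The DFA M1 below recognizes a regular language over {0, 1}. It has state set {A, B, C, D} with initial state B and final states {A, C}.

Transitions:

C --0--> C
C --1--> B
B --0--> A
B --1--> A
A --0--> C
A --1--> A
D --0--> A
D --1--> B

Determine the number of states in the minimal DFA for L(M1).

Reachable states from the start: {A,B,C}. Unreachable: {D} — drop them.
Initial partition by acceptance: {A,C} | {B}.
On input 1, block {A,C} splits into {A} and {C}.
Stable partition: {A} | {B} | {C} — 3 equivalence classes.

3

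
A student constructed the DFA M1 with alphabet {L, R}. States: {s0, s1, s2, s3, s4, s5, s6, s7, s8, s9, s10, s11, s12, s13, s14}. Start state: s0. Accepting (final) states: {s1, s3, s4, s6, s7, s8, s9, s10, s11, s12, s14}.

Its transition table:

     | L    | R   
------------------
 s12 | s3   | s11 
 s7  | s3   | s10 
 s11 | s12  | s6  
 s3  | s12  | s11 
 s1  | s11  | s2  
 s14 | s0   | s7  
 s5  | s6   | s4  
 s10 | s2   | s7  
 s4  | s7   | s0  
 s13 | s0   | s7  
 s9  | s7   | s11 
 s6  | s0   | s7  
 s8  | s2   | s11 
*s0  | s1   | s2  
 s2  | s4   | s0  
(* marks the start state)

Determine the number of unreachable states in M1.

5

BFS from s0 reaches {s0, s1, s2, s3, s4, s6, s7, s10, s11, s12}; the 5 state(s) s5, s8, s9, s13, s14 are never visited.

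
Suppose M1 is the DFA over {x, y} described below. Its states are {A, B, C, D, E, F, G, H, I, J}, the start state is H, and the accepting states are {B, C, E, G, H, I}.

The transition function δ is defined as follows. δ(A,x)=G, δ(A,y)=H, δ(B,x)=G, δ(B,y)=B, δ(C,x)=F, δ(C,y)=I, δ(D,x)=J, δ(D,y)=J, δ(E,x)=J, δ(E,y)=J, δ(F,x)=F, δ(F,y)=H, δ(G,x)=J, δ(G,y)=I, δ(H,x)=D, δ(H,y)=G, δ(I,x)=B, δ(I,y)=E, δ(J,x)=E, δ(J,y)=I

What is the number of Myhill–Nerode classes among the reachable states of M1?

States {A,C,F} cannot be reached from the start state, so discard them.
Start with accepting vs non-accepting: {B,E,G,H,I} | {D,J}.
On input x, block {B,E,G,H,I} splits into {E,G,H} and {B,I}.
Split {E,G,H} by δ(·,y) → {E} and {G} and {H}.
Refine {D,J} on symbol x: members go to different blocks, giving {D} and {J}.
Refine {B,I} on symbol x: members go to different blocks, giving {B} and {I}.
Stable partition: {E} | {D} | {B} | {G} | {H} | {J} | {I} — 7 equivalence classes.

7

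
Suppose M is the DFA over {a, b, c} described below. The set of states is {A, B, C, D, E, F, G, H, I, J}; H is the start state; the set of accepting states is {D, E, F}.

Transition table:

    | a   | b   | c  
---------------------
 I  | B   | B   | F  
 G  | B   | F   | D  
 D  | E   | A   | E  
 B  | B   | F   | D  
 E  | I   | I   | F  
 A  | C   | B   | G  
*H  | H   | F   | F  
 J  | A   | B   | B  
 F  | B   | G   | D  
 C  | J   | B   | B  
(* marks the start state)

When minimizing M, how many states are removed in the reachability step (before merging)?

Every one of the 10 states is reachable from H.

0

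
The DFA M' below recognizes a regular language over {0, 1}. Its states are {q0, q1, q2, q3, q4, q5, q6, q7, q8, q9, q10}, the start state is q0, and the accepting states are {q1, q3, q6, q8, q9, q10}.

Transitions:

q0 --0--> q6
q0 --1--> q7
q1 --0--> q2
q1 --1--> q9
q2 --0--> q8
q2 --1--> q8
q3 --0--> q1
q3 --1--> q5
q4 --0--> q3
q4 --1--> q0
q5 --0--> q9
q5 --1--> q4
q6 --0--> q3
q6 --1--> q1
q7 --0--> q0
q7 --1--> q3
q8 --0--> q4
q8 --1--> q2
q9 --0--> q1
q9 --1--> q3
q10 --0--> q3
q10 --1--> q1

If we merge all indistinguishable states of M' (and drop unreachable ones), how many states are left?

10

States {q10} cannot be reached from the start state, so discard them.
P0 = {q1,q3,q6,q8,q9} | {q0,q2,q4,q5,q7}.
Split {q1,q3,q6,q8,q9} by δ(·,0) → {q3,q6,q9} and {q1,q8}.
Split {q3,q6,q9} by δ(·,0) → {q3,q9} and {q6}.
Refine {q3,q9} on symbol 1: members go to different blocks, giving {q3} and {q9}.
On input 0, block {q0,q2,q4,q5,q7} splits into {q0} and {q2} and {q4} and {q5} and {q7}.
On input 0, block {q1,q8} splits into {q1} and {q8}.
No further refinement is possible. Final partition (10 blocks): {q3} | {q0} | {q1} | {q6} | {q9} | {q2} | {q4} | {q5} | {q7} | {q8}.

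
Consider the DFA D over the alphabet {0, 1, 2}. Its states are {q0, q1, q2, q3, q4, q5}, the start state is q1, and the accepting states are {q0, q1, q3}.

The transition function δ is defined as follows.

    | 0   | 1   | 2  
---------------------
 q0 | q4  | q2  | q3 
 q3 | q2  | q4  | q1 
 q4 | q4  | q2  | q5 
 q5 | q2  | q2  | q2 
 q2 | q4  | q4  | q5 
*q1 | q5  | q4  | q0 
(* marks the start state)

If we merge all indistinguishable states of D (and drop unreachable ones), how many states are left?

P0 = {q0,q1,q3} | {q2,q4,q5}.
No further refinement is possible. Final partition (2 blocks): {q0,q1,q3} | {q2,q4,q5}.

2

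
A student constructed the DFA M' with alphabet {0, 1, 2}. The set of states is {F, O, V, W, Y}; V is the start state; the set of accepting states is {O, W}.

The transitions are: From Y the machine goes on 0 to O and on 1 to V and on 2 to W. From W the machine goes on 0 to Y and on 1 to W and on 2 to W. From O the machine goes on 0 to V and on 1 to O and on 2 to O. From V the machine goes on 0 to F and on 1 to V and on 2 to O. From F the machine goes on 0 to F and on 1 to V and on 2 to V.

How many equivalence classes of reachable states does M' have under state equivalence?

First remove the unreachable states {W,Y}; 3 states remain.
P0 = {O} | {F,V}.
Split {F,V} by δ(·,2) → {V} and {F}.
The partition is now stable with 3 blocks: {O} | {V} | {F}.

3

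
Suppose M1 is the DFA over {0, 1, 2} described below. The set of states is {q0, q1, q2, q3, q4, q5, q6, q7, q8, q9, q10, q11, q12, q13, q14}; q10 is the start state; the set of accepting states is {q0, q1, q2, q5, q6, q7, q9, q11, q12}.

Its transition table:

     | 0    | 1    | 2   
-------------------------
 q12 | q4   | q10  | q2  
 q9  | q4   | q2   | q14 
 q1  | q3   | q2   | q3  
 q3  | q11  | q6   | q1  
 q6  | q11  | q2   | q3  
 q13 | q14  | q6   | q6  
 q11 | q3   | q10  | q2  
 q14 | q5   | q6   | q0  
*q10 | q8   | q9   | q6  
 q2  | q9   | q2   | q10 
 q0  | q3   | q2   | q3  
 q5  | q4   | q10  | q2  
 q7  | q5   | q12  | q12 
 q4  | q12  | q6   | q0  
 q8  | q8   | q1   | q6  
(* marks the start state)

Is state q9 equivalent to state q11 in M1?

First remove the unreachable states {q7,q13}; 13 states remain.
Initial partition by acceptance: {q0,q1,q2,q5,q6,q9,q11,q12} | {q3,q4,q8,q10,q14}.
Refine {q0,q1,q2,q5,q6,q9,q11,q12} on symbol 0: members go to different blocks, giving {q0,q1,q5,q9,q11,q12} and {q2,q6}.
Refine {q0,q1,q5,q9,q11,q12} on symbol 1: members go to different blocks, giving {q0,q1,q9} and {q5,q11,q12}.
Split {q3,q4,q8,q10,q14} by δ(·,0) → {q3,q4,q14} and {q8,q10}.
Refine {q2,q6} on symbol 0: members go to different blocks, giving {q2} and {q6}.
Stable partition: {q0,q1,q9} | {q3,q4,q14} | {q2} | {q5,q11,q12} | {q8,q10} | {q6} — 6 equivalence classes.
q9 and q11 end up in different blocks, so they are distinguishable. For instance, the string '1' is accepted from only q9.

No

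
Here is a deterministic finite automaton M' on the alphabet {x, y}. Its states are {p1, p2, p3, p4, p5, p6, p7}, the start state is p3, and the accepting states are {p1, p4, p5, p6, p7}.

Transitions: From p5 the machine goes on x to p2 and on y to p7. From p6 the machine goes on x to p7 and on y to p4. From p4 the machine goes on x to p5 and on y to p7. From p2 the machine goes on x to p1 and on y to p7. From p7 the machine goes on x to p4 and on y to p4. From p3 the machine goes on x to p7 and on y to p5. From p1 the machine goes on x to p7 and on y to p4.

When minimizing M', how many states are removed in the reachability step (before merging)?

1

Starting at p3 and following transitions, the reachable set is {p1, p2, p3, p4, p5, p7}. That leaves p6 unreachable — 1 in total.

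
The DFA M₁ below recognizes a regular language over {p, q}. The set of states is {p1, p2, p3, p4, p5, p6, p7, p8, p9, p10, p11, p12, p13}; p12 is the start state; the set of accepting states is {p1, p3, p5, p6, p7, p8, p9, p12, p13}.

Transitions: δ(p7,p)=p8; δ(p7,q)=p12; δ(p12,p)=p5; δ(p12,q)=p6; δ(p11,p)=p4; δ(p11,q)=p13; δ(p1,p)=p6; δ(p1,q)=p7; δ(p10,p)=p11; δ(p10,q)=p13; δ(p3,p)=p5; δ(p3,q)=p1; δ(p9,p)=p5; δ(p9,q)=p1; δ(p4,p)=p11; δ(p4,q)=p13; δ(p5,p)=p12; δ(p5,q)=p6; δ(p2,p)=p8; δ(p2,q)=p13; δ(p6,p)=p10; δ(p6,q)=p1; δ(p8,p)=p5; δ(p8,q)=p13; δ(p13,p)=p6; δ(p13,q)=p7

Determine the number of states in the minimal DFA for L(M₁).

Reachable states from the start: {p1,p4,p5,p6,p7,p8,p10,p11,p12,p13}. Unreachable: {p2,p3,p9} — drop them.
Start with accepting vs non-accepting: {p1,p5,p6,p7,p8,p12,p13} | {p4,p10,p11}.
Split {p1,p5,p6,p7,p8,p12,p13} by δ(·,p) → {p1,p5,p7,p8,p12,p13} and {p6}.
Split {p1,p5,p7,p8,p12,p13} by δ(·,p) → {p5,p7,p8,p12} and {p1,p13}.
Refine {p5,p7,p8,p12} on symbol q: members go to different blocks, giving {p5,p12} and {p7} and {p8}.
No further refinement is possible. Final partition (6 blocks): {p5,p12} | {p4,p10,p11} | {p6} | {p1,p13} | {p7} | {p8}.

6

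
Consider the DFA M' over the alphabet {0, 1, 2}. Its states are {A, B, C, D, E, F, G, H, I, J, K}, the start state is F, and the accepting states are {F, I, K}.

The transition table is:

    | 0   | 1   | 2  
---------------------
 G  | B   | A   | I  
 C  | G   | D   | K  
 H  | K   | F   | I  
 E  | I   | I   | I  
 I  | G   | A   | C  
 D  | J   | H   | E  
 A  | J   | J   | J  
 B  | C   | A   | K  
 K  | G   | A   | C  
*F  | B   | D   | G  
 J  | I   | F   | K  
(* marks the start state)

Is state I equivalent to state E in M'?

No

Every state is reachable, so we keep all 11.
P0 = {F,I,K} | {A,B,C,D,E,G,H,J}.
Refine {A,B,C,D,E,G,H,J} on symbol 0: members go to different blocks, giving {A,B,C,D,G} and {E,H,J}.
On input 0, block {A,B,C,D,G} splits into {B,C,G} and {A,D}.
No further refinement is possible. Final partition (4 blocks): {F,I,K} | {B,C,G} | {E,H,J} | {A,D}.
I and E end up in different blocks, so they are distinguishable. For instance, the string 'ε' is accepted from only I.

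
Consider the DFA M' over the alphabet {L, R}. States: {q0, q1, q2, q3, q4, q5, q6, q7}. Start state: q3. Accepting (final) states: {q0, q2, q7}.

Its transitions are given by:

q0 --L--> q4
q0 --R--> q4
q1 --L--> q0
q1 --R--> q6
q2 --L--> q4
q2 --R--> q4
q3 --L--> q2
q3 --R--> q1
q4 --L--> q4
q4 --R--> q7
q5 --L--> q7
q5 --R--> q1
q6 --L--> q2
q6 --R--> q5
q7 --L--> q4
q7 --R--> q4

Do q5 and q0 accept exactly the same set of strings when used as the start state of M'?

Initial partition by acceptance: {q0,q2,q7} | {q1,q3,q4,q5,q6}.
On input L, block {q1,q3,q4,q5,q6} splits into {q1,q3,q5,q6} and {q4}.
Stable partition: {q0,q2,q7} | {q1,q3,q5,q6} | {q4} — 3 equivalence classes.
q5 and q0 end up in different blocks, so they are distinguishable. For instance, the string 'ε' is accepted from only q0.

No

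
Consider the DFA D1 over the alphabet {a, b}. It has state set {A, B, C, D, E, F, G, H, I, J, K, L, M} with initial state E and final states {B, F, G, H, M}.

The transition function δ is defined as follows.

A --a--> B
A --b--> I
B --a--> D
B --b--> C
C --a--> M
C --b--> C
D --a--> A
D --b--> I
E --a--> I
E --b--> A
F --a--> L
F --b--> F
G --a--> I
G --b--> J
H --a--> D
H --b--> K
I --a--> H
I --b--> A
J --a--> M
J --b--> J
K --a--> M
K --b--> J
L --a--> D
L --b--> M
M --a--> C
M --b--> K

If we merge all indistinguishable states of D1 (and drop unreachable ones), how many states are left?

5

States {F,G,L} cannot be reached from the start state, so discard them.
Initial partition by acceptance: {B,H,M} | {A,C,D,E,I,J,K}.
On input a, block {A,C,D,E,I,J,K} splits into {A,C,I,J,K} and {D,E}.
Refine {B,H,M} on symbol a: members go to different blocks, giving {B,H} and {M}.
Split {A,C,I,J,K} by δ(·,a) → {C,J,K} and {A,I}.
No further refinement is possible. Final partition (5 blocks): {B,H} | {C,J,K} | {D,E} | {M} | {A,I}.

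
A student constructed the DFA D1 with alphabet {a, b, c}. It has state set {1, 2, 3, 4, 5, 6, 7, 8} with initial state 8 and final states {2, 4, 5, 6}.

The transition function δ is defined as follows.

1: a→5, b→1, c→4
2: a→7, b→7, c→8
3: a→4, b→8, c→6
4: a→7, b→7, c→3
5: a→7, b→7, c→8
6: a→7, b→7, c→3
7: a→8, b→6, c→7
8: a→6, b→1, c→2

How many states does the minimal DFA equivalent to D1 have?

P0 = {2,4,5,6} | {1,3,7,8}.
Split {1,3,7,8} by δ(·,a) → {1,3,8} and {7}.
The partition is now stable with 3 blocks: {2,4,5,6} | {1,3,8} | {7}.

3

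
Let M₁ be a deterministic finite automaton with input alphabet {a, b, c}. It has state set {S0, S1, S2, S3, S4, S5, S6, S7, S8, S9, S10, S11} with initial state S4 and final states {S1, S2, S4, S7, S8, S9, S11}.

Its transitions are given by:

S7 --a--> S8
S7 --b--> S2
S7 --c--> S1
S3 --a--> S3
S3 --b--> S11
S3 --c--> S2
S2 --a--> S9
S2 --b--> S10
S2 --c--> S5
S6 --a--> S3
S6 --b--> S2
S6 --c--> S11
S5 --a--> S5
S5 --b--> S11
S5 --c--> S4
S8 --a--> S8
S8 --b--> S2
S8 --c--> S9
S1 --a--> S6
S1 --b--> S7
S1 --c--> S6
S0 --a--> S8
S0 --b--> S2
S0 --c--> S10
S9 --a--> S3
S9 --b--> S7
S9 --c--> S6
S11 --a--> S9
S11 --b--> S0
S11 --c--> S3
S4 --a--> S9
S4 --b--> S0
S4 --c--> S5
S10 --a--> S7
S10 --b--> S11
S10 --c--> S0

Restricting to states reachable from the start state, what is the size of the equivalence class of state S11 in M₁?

3

Initial partition by acceptance: {S1,S2,S4,S7,S8,S9,S11} | {S0,S3,S5,S6,S10}.
On input a, block {S1,S2,S4,S7,S8,S9,S11} splits into {S2,S4,S7,S8,S11} and {S1,S9}.
On input a, block {S2,S4,S7,S8,S11} splits into {S2,S4,S11} and {S7,S8}.
On input a, block {S0,S3,S5,S6,S10} splits into {S3,S5,S6} and {S0,S10}.
Stable partition: {S2,S4,S11} | {S3,S5,S6} | {S1,S9} | {S7,S8} | {S0,S10} — 5 equivalence classes.
The equivalence class containing S11 is {S2,S4,S11}, of size 3.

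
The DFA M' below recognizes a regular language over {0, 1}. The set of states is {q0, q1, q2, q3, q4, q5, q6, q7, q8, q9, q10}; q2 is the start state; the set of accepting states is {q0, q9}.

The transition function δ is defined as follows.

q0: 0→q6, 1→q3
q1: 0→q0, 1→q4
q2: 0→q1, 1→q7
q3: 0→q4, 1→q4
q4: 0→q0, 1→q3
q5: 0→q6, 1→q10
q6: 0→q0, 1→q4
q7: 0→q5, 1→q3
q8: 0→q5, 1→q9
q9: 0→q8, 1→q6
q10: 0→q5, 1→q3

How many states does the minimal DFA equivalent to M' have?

6

States {q8,q9} cannot be reached from the start state, so discard them.
P0 = {q0} | {q1,q2,q3,q4,q5,q6,q7,q10}.
On input 0, block {q1,q2,q3,q4,q5,q6,q7,q10} splits into {q2,q3,q5,q7,q10} and {q1,q4,q6}.
Refine {q2,q3,q5,q7,q10} on symbol 0: members go to different blocks, giving {q2,q3,q5} and {q7,q10}.
Split {q2,q3,q5} by δ(·,1) → {q2,q5} and {q3}.
On input 1, block {q1,q4,q6} splits into {q1,q6} and {q4}.
Stable partition: {q0} | {q2,q5} | {q1,q6} | {q7,q10} | {q3} | {q4} — 6 equivalence classes.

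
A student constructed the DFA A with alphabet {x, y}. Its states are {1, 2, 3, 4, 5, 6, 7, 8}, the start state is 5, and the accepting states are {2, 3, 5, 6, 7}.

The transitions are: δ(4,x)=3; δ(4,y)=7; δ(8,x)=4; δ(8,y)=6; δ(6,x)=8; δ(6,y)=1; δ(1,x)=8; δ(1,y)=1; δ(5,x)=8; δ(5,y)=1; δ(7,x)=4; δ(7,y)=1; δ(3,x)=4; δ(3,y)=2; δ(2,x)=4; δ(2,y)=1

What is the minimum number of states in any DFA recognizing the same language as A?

6

Every state is reachable, so we keep all 8.
Start with accepting vs non-accepting: {2,3,5,6,7} | {1,4,8}.
Refine {2,3,5,6,7} on symbol y: members go to different blocks, giving {2,5,6,7} and {3}.
Split {1,4,8} by δ(·,x) → {1,8} and {4}.
Split {2,5,6,7} by δ(·,x) → {2,7} and {5,6}.
On input x, block {1,8} splits into {1} and {8}.
The partition is now stable with 6 blocks: {2,7} | {1} | {3} | {4} | {5,6} | {8}.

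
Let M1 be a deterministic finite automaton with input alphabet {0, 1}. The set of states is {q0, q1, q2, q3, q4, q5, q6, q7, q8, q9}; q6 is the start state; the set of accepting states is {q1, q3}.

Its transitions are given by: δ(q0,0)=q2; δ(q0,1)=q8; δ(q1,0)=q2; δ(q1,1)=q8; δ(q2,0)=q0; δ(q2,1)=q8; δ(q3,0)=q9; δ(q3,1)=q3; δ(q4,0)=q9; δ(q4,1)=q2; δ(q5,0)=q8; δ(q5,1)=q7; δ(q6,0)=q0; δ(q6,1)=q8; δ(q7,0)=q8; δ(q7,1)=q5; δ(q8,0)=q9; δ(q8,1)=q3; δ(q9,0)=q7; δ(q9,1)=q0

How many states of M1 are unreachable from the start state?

No path from q6 leads to q1, q4; the other 8 states are all reachable.

2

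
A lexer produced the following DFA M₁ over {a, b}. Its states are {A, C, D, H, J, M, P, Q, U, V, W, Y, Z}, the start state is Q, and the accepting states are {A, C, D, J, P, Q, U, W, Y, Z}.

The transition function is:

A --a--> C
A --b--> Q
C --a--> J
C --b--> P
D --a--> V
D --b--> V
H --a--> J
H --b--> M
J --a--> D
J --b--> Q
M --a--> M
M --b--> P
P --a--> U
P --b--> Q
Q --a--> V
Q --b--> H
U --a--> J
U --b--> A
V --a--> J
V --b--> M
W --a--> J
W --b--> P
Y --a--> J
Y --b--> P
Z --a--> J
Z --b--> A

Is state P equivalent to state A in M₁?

Reachable states from the start: {A,C,D,H,J,M,P,Q,U,V}. Unreachable: {W,Y,Z} — drop them.
P0 = {A,C,D,J,P,Q,U} | {H,M,V}.
On input a, block {A,C,D,J,P,Q,U} splits into {A,C,J,P,U} and {D,Q}.
On input a, block {A,C,J,P,U} splits into {A,C,P,U} and {J}.
On input a, block {A,C,P,U} splits into {A,P} and {C,U}.
Split {H,M,V} by δ(·,a) → {H,V} and {M}.
Stable partition: {A,P} | {H,V} | {D,Q} | {J} | {C,U} | {M} — 6 equivalence classes.
P and A lie in the same block of the stable partition, so they are equivalent — no string distinguishes them.

Yes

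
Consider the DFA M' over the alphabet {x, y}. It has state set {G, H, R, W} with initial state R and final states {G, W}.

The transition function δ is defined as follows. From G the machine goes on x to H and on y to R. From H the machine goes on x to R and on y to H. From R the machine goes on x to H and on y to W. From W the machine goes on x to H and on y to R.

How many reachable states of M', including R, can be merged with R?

1

Reachable states from the start: {H,R,W}. Unreachable: {G} — drop them.
P0 = {W} | {H,R}.
Refine {H,R} on symbol y: members go to different blocks, giving {R} and {H}.
The partition is now stable with 3 blocks: {W} | {R} | {H}.
State R belongs to the block {R}, which has 1 states.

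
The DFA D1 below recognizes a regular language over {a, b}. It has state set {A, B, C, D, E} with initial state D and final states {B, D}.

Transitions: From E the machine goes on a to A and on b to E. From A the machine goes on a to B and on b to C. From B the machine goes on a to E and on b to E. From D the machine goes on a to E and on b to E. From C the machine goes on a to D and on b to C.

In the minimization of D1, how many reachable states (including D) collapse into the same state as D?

2

All states are reachable from the start state.
P0 = {B,D} | {A,C,E}.
Split {A,C,E} by δ(·,a) → {A,C} and {E}.
The partition is now stable with 3 blocks: {B,D} | {A,C} | {E}.
State D belongs to the block {B,D}, which has 2 states.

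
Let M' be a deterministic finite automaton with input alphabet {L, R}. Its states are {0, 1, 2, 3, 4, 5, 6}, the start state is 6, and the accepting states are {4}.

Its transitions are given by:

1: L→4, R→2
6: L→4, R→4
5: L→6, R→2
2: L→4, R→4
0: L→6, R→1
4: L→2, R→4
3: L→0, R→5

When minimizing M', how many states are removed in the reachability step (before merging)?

Starting at 6 and following transitions, the reachable set is {2, 4, 6}. That leaves 0, 1, 3, 5 unreachable — 4 in total.

4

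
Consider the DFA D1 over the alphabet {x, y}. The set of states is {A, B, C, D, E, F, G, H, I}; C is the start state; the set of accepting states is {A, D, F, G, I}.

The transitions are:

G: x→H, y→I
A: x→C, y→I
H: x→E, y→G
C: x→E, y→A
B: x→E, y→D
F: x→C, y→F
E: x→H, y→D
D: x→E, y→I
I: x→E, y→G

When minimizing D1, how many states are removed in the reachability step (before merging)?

2

Starting at C and following transitions, the reachable set is {A, C, D, E, G, H, I}. That leaves B, F unreachable — 2 in total.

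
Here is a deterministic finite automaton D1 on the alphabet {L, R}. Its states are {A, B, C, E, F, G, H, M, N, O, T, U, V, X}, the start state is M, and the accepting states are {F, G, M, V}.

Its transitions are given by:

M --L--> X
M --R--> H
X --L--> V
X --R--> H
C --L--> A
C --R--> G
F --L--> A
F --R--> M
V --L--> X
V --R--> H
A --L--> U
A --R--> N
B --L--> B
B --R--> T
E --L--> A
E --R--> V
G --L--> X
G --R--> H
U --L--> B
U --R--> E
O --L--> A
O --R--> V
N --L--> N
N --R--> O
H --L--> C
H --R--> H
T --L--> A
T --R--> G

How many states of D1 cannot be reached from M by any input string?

Starting at M and following transitions, the reachable set is {A, B, C, E, G, H, M, N, O, T, U, V, X}. That leaves F unreachable — 1 in total.

1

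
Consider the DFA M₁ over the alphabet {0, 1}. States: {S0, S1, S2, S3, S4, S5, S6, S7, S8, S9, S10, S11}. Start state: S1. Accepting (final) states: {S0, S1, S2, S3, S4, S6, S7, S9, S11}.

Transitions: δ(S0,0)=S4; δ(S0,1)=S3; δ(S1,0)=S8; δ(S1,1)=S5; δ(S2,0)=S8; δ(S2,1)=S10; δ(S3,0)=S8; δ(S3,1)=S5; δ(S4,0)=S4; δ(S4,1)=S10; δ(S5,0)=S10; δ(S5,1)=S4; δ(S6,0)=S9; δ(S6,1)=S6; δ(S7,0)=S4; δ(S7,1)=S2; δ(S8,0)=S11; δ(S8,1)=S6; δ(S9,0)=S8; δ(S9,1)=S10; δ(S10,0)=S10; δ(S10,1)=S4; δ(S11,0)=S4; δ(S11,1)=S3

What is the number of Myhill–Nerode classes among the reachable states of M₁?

States {S0,S2,S7} cannot be reached from the start state, so discard them.
P0 = {S1,S3,S4,S6,S9,S11} | {S5,S8,S10}.
Split {S1,S3,S4,S6,S9,S11} by δ(·,0) → {S1,S3,S9} and {S4,S6,S11}.
On input 0, block {S5,S8,S10} splits into {S5,S10} and {S8}.
On input 0, block {S4,S6,S11} splits into {S4,S11} and {S6}.
Split {S4,S11} by δ(·,1) → {S4} and {S11}.
Stable partition: {S1,S3,S9} | {S5,S10} | {S4} | {S8} | {S6} | {S11} — 6 equivalence classes.

6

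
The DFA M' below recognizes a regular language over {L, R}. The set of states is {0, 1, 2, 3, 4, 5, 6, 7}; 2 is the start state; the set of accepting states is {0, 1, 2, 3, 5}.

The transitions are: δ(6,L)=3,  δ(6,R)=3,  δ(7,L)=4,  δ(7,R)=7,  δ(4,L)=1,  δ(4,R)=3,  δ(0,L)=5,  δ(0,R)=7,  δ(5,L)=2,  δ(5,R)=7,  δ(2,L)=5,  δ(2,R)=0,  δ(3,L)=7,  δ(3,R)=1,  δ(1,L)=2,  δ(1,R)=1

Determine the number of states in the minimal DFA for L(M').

7

Reachable states from the start: {0,1,2,3,4,5,7}. Unreachable: {6} — drop them.
Start with accepting vs non-accepting: {0,1,2,3,5} | {4,7}.
On input L, block {0,1,2,3,5} splits into {0,1,2,5} and {3}.
Split {0,1,2,5} by δ(·,R) → {0,5} and {1,2}.
Split {0,5} by δ(·,L) → {0} and {5}.
Refine {4,7} on symbol L: members go to different blocks, giving {4} and {7}.
Split {1,2} by δ(·,L) → {1} and {2}.
The partition is now stable with 7 blocks: {0} | {4} | {3} | {1} | {5} | {7} | {2}.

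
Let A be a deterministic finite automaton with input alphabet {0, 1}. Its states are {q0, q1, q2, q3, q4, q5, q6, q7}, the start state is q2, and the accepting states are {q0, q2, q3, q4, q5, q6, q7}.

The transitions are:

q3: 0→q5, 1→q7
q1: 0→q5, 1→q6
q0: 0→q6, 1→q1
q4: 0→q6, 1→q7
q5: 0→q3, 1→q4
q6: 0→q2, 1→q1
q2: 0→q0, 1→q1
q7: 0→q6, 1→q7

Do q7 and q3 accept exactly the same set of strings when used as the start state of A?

No

All states are reachable from the start state.
Start with accepting vs non-accepting: {q0,q2,q3,q4,q5,q6,q7} | {q1}.
Split {q0,q2,q3,q4,q5,q6,q7} by δ(·,1) → {q3,q4,q5,q7} and {q0,q2,q6}.
Split {q3,q4,q5,q7} by δ(·,0) → {q3,q5} and {q4,q7}.
Stable partition: {q3,q5} | {q1} | {q0,q2,q6} | {q4,q7} — 4 equivalence classes.
q7 and q3 end up in different blocks, so they are distinguishable. For instance, the string '01' is accepted from only q3.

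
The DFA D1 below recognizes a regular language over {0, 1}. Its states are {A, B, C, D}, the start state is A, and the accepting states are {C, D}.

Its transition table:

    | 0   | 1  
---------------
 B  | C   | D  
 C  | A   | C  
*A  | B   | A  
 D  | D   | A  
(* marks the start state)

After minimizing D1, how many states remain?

All states are reachable from the start state.
Initial partition by acceptance: {C,D} | {A,B}.
Split {C,D} by δ(·,0) → {C} and {D}.
Refine {A,B} on symbol 0: members go to different blocks, giving {A} and {B}.
No further refinement is possible. Final partition (4 blocks): {C} | {A} | {D} | {B}.

4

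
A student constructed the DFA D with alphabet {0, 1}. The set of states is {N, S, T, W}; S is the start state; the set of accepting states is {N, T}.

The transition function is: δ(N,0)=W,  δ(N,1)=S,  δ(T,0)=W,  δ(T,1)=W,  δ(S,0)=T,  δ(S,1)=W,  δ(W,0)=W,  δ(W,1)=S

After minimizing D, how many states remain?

States {N} cannot be reached from the start state, so discard them.
P0 = {T} | {S,W}.
Split {S,W} by δ(·,0) → {S} and {W}.
Stable partition: {T} | {S} | {W} — 3 equivalence classes.

3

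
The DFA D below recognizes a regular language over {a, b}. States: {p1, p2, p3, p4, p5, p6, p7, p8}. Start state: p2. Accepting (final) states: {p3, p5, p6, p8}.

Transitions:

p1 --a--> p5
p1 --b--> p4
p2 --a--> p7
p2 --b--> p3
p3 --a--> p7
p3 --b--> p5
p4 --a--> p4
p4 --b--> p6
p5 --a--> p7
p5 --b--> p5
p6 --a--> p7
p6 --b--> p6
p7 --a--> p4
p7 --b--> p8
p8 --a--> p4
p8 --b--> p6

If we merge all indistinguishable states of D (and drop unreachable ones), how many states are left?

First remove the unreachable states {p1}; 7 states remain.
Initial partition by acceptance: {p3,p5,p6,p8} | {p2,p4,p7}.
Stable partition: {p3,p5,p6,p8} | {p2,p4,p7} — 2 equivalence classes.

2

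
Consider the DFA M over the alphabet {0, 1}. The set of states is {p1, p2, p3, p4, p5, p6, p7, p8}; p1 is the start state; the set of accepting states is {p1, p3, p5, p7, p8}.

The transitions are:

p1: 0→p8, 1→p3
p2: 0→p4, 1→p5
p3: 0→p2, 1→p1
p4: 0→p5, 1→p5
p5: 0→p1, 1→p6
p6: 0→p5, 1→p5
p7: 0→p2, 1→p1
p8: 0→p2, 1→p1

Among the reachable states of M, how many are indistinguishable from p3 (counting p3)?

Reachable states from the start: {p1,p2,p3,p4,p5,p6,p8}. Unreachable: {p7} — drop them.
Start with accepting vs non-accepting: {p1,p3,p5,p8} | {p2,p4,p6}.
Refine {p1,p3,p5,p8} on symbol 0: members go to different blocks, giving {p1,p5} and {p3,p8}.
On input 0, block {p1,p5} splits into {p1} and {p5}.
Refine {p2,p4,p6} on symbol 0: members go to different blocks, giving {p4,p6} and {p2}.
The partition is now stable with 5 blocks: {p1} | {p4,p6} | {p3,p8} | {p5} | {p2}.
State p3 belongs to the block {p3,p8}, which has 2 states.

2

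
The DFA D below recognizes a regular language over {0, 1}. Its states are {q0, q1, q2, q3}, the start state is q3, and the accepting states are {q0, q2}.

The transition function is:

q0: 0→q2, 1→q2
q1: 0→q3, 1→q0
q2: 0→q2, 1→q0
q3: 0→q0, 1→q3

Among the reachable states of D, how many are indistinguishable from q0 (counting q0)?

Reachable states from the start: {q0,q2,q3}. Unreachable: {q1} — drop them.
Start with accepting vs non-accepting: {q0,q2} | {q3}.
No further refinement is possible. Final partition (2 blocks): {q0,q2} | {q3}.
State q0 belongs to the block {q0,q2}, which has 2 states.

2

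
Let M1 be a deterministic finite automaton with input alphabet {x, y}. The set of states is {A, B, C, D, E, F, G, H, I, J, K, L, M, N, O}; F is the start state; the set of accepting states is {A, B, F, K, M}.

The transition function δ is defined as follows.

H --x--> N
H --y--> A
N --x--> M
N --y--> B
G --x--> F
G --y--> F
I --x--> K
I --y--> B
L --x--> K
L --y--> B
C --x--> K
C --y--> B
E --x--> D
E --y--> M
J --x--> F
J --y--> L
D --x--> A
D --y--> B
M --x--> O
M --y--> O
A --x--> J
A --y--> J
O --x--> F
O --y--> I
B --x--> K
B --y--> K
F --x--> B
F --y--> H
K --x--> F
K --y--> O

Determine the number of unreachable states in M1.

No path from F leads to C, D, E, G; the other 11 states are all reachable.

4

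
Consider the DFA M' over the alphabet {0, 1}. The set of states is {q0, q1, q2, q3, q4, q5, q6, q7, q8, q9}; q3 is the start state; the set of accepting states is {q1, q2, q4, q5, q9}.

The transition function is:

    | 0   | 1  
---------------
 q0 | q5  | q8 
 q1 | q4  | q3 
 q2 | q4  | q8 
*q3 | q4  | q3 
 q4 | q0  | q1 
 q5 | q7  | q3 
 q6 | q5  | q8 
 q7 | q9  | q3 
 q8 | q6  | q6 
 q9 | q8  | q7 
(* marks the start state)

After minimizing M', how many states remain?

8

First remove the unreachable states {q2}; 9 states remain.
P0 = {q1,q4,q5,q9} | {q0,q3,q6,q7,q8}.
On input 0, block {q1,q4,q5,q9} splits into {q4,q5,q9} and {q1}.
Split {q4,q5,q9} by δ(·,1) → {q5,q9} and {q4}.
On input 0, block {q0,q3,q6,q7,q8} splits into {q0,q6,q7} and {q3} and {q8}.
On input 0, block {q5,q9} splits into {q5} and {q9}.
On input 0, block {q0,q6,q7} splits into {q0,q6} and {q7}.
The partition is now stable with 8 blocks: {q5} | {q0,q6} | {q1} | {q4} | {q3} | {q8} | {q9} | {q7}.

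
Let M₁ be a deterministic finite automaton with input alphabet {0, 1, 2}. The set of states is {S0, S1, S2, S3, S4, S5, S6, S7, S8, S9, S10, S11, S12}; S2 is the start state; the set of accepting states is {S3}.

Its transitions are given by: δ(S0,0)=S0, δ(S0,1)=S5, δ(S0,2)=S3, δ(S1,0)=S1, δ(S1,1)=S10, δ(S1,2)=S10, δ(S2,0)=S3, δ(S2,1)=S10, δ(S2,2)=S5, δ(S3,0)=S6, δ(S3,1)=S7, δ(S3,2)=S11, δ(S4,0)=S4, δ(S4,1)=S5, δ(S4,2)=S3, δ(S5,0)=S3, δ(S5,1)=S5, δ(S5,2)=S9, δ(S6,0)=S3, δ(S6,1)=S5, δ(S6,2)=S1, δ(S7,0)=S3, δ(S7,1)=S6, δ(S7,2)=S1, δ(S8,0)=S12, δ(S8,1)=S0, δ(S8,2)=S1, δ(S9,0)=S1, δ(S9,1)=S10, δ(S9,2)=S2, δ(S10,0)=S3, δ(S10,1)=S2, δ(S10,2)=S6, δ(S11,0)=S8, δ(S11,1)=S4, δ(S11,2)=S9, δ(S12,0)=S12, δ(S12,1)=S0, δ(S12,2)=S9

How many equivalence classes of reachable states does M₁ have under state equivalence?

6

All states are reachable from the start state.
Initial partition by acceptance: {S3} | {S0,S1,S2,S4,S5,S6,S7,S8,S9,S10,S11,S12}.
Refine {S0,S1,S2,S4,S5,S6,S7,S8,S9,S10,S11,S12} on symbol 0: members go to different blocks, giving {S0,S1,S4,S8,S9,S11,S12} and {S2,S5,S6,S7,S10}.
Refine {S0,S1,S4,S8,S9,S11,S12} on symbol 1: members go to different blocks, giving {S0,S1,S4,S9} and {S8,S11,S12}.
On input 2, block {S0,S1,S4,S9} splits into {S0,S4} and {S1,S9}.
Refine {S2,S5,S6,S7,S10} on symbol 2: members go to different blocks, giving {S5,S6,S7} and {S2,S10}.
Stable partition: {S3} | {S0,S4} | {S5,S6,S7} | {S8,S11,S12} | {S1,S9} | {S2,S10} — 6 equivalence classes.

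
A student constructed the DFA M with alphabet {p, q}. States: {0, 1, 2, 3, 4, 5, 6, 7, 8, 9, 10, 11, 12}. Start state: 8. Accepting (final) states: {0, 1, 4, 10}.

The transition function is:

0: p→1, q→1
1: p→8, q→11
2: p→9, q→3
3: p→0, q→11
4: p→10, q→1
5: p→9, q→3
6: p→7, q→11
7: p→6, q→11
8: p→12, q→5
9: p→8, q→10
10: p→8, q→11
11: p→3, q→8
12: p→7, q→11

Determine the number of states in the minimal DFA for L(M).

8

Reachable states from the start: {0,1,3,5,6,7,8,9,10,11,12}. Unreachable: {2,4} — drop them.
Start with accepting vs non-accepting: {0,1,10} | {3,5,6,7,8,9,11,12}.
On input p, block {0,1,10} splits into {1,10} and {0}.
Split {3,5,6,7,8,9,11,12} by δ(·,p) → {5,6,7,8,9,11,12} and {3}.
Refine {5,6,7,8,9,11,12} on symbol p: members go to different blocks, giving {5,6,7,8,9,12} and {11}.
On input q, block {5,6,7,8,9,12} splits into {6,7,12} and {5} and {8} and {9}.
The partition is now stable with 8 blocks: {1,10} | {6,7,12} | {0} | {3} | {11} | {5} | {8} | {9}.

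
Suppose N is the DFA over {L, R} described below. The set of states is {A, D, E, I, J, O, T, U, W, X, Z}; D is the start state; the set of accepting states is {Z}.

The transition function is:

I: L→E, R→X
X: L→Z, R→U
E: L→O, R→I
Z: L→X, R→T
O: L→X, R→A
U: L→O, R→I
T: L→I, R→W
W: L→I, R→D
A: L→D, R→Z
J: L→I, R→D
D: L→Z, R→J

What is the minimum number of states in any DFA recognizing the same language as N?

9

All states are reachable from the start state.
Initial partition by acceptance: {Z} | {A,D,E,I,J,O,T,U,W,X}.
Split {A,D,E,I,J,O,T,U,W,X} by δ(·,L) → {A,E,I,J,O,T,U,W} and {D,X}.
Refine {A,E,I,J,O,T,U,W} on symbol L: members go to different blocks, giving {E,I,J,T,U,W} and {A,O}.
On input L, block {E,I,J,T,U,W} splits into {I,J,T,W} and {E,U}.
Refine {I,J,T,W} on symbol L: members go to different blocks, giving {J,T,W} and {I}.
Split {J,T,W} by δ(·,R) → {J,W} and {T}.
Refine {D,X} on symbol R: members go to different blocks, giving {D} and {X}.
Split {A,O} by δ(·,L) → {A} and {O}.
No further refinement is possible. Final partition (9 blocks): {Z} | {J,W} | {D} | {A} | {E,U} | {I} | {T} | {X} | {O}.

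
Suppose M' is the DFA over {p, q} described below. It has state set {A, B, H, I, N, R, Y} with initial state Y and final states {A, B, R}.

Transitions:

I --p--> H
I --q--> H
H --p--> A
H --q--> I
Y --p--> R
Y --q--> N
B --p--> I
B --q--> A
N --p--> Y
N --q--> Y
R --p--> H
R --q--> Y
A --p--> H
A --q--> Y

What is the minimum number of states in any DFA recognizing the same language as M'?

Reachable states from the start: {A,H,I,N,R,Y}. Unreachable: {B} — drop them.
Start with accepting vs non-accepting: {A,R} | {H,I,N,Y}.
Split {H,I,N,Y} by δ(·,p) → {H,Y} and {I,N}.
The partition is now stable with 3 blocks: {A,R} | {H,Y} | {I,N}.

3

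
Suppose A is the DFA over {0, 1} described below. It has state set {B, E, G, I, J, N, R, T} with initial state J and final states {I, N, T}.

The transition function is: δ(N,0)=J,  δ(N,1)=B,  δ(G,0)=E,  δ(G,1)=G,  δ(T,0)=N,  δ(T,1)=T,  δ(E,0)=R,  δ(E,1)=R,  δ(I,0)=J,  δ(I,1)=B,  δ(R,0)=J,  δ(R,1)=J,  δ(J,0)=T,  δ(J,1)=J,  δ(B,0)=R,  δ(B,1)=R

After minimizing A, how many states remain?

States {E,G,I} cannot be reached from the start state, so discard them.
P0 = {N,T} | {B,J,R}.
On input 0, block {N,T} splits into {T} and {N}.
Split {B,J,R} by δ(·,0) → {B,R} and {J}.
On input 0, block {B,R} splits into {R} and {B}.
Stable partition: {T} | {R} | {N} | {J} | {B} — 5 equivalence classes.

5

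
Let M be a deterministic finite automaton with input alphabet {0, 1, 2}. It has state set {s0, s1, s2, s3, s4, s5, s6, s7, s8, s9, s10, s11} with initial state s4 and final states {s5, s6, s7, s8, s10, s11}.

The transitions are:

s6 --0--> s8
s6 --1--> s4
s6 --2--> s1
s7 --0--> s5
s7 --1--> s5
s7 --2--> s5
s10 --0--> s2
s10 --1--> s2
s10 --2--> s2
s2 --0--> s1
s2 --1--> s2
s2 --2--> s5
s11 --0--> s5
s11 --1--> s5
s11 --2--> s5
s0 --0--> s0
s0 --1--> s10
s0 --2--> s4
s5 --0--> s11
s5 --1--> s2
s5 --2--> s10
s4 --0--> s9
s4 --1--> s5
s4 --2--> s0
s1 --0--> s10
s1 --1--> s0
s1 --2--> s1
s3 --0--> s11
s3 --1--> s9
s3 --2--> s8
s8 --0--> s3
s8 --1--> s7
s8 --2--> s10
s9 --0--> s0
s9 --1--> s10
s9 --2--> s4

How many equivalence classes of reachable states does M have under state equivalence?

Reachable states from the start: {s0,s1,s2,s4,s5,s9,s10,s11}. Unreachable: {s3,s6,s7,s8} — drop them.
Start with accepting vs non-accepting: {s5,s10,s11} | {s0,s1,s2,s4,s9}.
Split {s5,s10,s11} by δ(·,0) → {s5,s11} and {s10}.
Split {s5,s11} by δ(·,1) → {s5} and {s11}.
Refine {s0,s1,s2,s4,s9} on symbol 0: members go to different blocks, giving {s0,s2,s4,s9} and {s1}.
On input 0, block {s0,s2,s4,s9} splits into {s0,s4,s9} and {s2}.
Refine {s0,s4,s9} on symbol 1: members go to different blocks, giving {s0,s9} and {s4}.
The partition is now stable with 7 blocks: {s5} | {s0,s9} | {s10} | {s11} | {s1} | {s2} | {s4}.

7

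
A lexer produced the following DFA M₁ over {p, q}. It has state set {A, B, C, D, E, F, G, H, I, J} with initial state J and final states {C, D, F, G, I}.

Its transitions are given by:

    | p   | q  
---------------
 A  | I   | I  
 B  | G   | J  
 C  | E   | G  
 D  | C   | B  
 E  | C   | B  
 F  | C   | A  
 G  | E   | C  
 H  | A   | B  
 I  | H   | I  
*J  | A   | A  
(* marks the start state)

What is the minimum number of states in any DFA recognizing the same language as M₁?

7

Reachable states from the start: {A,B,C,E,G,H,I,J}. Unreachable: {D,F} — drop them.
Initial partition by acceptance: {C,G,I} | {A,B,E,H,J}.
Refine {A,B,E,H,J} on symbol p: members go to different blocks, giving {A,B,E} and {H,J}.
Split {C,G,I} by δ(·,p) → {C,G} and {I}.
On input p, block {A,B,E} splits into {B,E} and {A}.
Split {B,E} by δ(·,q) → {B} and {E}.
Split {H,J} by δ(·,q) → {H} and {J}.
No further refinement is possible. Final partition (7 blocks): {C,G} | {B} | {H} | {I} | {A} | {E} | {J}.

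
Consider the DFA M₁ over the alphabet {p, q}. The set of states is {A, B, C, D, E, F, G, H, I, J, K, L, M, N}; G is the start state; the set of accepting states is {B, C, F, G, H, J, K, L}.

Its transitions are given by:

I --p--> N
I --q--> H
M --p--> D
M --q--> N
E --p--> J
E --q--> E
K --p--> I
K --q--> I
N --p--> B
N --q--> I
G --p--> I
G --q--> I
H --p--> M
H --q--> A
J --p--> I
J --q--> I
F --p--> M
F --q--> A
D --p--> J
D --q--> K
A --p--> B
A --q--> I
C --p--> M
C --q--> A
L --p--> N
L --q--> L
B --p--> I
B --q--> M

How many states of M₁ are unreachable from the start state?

4

No path from G leads to C, E, F, L; the other 10 states are all reachable.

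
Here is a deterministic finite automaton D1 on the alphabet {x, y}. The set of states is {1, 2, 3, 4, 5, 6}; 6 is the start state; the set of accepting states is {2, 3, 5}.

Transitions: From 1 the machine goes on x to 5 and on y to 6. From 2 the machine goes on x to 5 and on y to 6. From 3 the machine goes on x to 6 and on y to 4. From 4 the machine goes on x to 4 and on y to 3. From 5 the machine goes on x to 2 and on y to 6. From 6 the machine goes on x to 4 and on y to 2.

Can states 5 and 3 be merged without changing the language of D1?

No

States {1} cannot be reached from the start state, so discard them.
Initial partition by acceptance: {2,3,5} | {4,6}.
Refine {2,3,5} on symbol x: members go to different blocks, giving {2,5} and {3}.
On input y, block {4,6} splits into {4} and {6}.
No further refinement is possible. Final partition (4 blocks): {2,5} | {4} | {3} | {6}.
5 and 3 end up in different blocks, so they are distinguishable. For instance, the string 'x' is accepted from only 5.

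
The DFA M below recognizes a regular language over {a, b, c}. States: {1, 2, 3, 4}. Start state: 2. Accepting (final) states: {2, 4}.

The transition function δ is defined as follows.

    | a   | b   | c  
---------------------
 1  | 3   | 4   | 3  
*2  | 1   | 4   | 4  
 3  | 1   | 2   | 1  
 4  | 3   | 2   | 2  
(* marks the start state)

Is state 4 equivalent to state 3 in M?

Start with accepting vs non-accepting: {2,4} | {1,3}.
The partition is now stable with 2 blocks: {2,4} | {1,3}.
4 and 3 end up in different blocks, so they are distinguishable. For instance, the string 'ε' is accepted from only 4.

No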